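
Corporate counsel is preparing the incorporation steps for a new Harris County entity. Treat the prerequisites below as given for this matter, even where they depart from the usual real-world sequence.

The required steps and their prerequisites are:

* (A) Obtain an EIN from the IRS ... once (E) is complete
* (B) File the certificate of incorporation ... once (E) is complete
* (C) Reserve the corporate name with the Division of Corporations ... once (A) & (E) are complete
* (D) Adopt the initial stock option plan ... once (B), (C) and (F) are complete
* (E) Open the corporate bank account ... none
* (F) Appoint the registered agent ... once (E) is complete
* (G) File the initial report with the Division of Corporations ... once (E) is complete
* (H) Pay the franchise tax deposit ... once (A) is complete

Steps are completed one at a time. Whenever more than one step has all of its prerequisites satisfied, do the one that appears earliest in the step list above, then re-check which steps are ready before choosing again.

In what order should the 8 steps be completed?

(E) is the only step with nothing outstanding, so it goes first.
Ready: (A), (B), (F) and (G). (A) is listed earlier → (A).
Now (B), (C), (F), (G) and (H) have their prerequisites met. (B) is listed earlier, so (B) next.
Now (C), (F), (G) and (H) have their prerequisites met. (C) is listed earlier, so (C) next.
(F), (G) and (H) are all available; (F) is listed earlier → (F).
(D) now also ready, so the ready set is {(D), (G), (H)}; (D) is listed earlier → (D).
Ready: (G) and (H). (G) is listed earlier → (G).
(H) needed (A), now all done → (H).

(E) → (A) → (B) → (C) → (F) → (D) → (G) → (H)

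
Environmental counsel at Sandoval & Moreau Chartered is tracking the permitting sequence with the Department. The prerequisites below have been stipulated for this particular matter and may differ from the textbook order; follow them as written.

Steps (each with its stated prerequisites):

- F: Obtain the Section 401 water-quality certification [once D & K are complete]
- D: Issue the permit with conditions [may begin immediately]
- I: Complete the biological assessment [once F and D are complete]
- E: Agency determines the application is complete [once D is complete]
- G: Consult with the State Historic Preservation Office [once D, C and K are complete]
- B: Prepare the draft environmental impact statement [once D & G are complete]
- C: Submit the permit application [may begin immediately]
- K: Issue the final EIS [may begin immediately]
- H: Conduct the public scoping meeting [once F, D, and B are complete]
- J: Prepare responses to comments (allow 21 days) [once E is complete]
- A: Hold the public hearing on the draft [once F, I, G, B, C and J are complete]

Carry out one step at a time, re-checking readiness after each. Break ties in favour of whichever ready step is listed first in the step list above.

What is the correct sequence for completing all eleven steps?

D, C and K have no prerequisites; D is listed earlier, so D is first.
Now E, C and K have their prerequisites met. E is listed earlier, so E next.
Ready: C, K and J. C is listed earlier → C.
Now K and J have their prerequisites met. K is listed earlier, so K next.
F and G now also ready, so the ready set is {F, G, J}; F is listed earlier → F.
I, G and J are all available; I is listed earlier → I.
Ready: G and J. G is listed earlier → G.
B now also ready, so the ready set is {B, J}; B is listed earlier → B.
H now also ready, so the ready set is {H, J}; H is listed earlier → H.
Next only J has its prerequisites met → J.
That leaves A as the only ready step → A.

D → E → C → K → F → I → G → B → H → J → A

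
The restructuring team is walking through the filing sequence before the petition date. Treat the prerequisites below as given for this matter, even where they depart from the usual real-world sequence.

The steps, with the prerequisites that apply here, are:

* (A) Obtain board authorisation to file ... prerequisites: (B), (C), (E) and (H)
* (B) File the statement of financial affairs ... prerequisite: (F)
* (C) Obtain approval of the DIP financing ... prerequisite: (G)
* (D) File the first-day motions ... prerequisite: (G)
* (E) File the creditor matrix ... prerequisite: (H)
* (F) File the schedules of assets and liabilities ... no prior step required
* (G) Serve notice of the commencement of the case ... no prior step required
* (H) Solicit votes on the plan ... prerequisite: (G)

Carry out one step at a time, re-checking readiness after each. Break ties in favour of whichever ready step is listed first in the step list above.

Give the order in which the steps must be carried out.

(F) and (G) have no prerequisites; (F) is listed earlier, so (F) is first.
Now (B) and (G) have their prerequisites met. (B) is listed earlier, so (B) next.
(G) is the only step now ready → (G).
(C), (D) and (H) are all available; (C) is listed earlier → (C).
Ready: (D) and (H). (D) is listed earlier → (D).
(H) needed (G), now all done → (H).
(E) needed (H), now all done → (E).
(A) needed (B), (C), (E) and (H), now all done → (A).

(F), (B), (G), (C), (D), (H), (E), (A)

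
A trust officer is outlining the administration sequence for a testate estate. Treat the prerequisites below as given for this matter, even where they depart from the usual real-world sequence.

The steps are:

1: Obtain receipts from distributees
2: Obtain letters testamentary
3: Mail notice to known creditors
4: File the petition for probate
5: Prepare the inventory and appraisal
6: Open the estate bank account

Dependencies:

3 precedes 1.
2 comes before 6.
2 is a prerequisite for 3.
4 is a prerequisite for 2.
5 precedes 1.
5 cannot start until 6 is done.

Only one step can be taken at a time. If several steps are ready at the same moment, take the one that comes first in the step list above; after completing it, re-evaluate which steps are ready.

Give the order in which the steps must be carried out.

4 → 2 → 3 → 6 → 5 → 1

Only 4 has no prerequisites, so it is first.
2 is the only step now ready → 2.
Ready: 3 and 6. 3 is listed earlier → 3.
That leaves 6 as the only ready step → 6.
That leaves 5 as the only ready step → 5.
Next only 1 has its prerequisites met → 1.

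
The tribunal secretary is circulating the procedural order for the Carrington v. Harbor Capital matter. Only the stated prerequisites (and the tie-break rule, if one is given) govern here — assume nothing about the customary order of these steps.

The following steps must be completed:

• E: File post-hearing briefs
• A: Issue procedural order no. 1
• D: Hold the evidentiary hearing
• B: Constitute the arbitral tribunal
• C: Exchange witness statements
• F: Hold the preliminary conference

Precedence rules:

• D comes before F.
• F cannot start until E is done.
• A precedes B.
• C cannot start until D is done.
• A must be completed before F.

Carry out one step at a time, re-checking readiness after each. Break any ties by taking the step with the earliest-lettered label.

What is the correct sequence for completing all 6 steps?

Nothing is required for A, D and E. A has the earlier label → A first.
B now also ready, so the ready set is {B, D, E}; B has the earlier label → B.
Ready: D and E. D has the earlier label → D.
C now also ready, so the ready set is {C, E}; C has the earlier label → C.
That leaves E as the only ready step → E.
Next only F has its prerequisites met → F.

A B D C E F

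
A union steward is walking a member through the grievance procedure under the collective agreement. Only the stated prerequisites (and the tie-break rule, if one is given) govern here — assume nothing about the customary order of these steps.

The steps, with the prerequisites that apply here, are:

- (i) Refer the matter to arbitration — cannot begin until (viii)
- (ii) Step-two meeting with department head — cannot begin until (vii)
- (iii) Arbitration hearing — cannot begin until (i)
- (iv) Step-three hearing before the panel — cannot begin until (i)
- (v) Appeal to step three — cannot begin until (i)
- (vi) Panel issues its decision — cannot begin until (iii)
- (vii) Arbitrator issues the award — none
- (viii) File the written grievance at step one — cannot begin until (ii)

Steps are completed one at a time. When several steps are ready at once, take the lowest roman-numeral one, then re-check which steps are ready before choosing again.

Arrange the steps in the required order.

(vii) (ii) (viii) (i) (iii) (iv) (v) (vi)

(vii) has no prerequisites → (vii) first.
(ii) is the only step now ready → (ii).
Next only (viii) has its prerequisites met → (viii).
That leaves (i) as the only ready step → (i).
Ready: (iii), (iv) and (v). (iii) has the earlier label → (iii).
(vi) now also ready, so the ready set is {(iv), (v), (vi)}; (iv) has the earlier label → (iv).
Ready: (v) and (vi). (v) has the earlier label → (v).
(vi) needed (iii), now all done → (vi).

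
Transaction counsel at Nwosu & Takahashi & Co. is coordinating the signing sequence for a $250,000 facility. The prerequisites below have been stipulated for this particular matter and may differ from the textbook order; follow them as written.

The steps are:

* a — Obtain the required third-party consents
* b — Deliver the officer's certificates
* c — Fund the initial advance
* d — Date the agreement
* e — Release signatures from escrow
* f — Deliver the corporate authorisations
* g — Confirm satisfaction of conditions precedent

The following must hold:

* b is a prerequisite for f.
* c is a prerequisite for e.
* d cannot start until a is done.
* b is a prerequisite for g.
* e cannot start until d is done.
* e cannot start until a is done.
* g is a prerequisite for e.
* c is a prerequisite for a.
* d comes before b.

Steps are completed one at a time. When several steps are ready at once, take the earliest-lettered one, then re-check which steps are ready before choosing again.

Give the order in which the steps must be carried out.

c, a, d, b, f, g, e

c has no prerequisites → c first.
a needed c, now all done → a.
d is the only step now ready → d.
b needed d, now all done → b.
Ready: f and g. f has the earlier label → f.
Next only g has its prerequisites met → g.
That leaves e as the only ready step → e.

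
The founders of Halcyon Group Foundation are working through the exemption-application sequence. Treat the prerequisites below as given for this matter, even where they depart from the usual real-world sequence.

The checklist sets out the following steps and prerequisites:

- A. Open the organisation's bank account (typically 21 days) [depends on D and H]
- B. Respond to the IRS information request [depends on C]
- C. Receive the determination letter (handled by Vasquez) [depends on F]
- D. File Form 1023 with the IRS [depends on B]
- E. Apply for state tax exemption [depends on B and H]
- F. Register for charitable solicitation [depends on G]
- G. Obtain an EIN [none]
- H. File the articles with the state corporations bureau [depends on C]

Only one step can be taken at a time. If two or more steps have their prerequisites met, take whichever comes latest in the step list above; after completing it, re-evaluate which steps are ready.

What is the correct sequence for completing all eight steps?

G has no prerequisites → G first.
F needed G, now all done → F.
C needed F, now all done → C.
H and B are both available; H is listed later → H.
B is the only step now ready → B.
Now E and D have their prerequisites met. E is listed later, so E next.
That leaves D as the only ready step → D.
A needed H and D, now all done → A.

G, F, C, H, B, E, D, A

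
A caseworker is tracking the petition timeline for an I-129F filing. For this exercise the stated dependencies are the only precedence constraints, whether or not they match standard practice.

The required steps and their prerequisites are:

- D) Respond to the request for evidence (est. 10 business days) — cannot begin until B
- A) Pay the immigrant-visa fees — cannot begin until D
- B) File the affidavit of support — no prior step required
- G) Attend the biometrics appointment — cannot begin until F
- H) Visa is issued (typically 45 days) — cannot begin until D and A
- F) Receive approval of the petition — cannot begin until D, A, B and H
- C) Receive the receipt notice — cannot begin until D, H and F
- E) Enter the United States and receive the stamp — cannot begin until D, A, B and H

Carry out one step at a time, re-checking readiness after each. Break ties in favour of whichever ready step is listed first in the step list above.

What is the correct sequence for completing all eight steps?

Only B has no prerequisites, so it is first.
D needed B, now all done → D.
A needed D, now all done → A.
H is the only step now ready → H.
F and E are both available; F is listed earlier → F.
G and C now also ready, so the ready set is {G, C, E}; G is listed earlier → G.
C and E are both available; C is listed earlier → C.
Next only E has its prerequisites met → E.

B D A H F G C E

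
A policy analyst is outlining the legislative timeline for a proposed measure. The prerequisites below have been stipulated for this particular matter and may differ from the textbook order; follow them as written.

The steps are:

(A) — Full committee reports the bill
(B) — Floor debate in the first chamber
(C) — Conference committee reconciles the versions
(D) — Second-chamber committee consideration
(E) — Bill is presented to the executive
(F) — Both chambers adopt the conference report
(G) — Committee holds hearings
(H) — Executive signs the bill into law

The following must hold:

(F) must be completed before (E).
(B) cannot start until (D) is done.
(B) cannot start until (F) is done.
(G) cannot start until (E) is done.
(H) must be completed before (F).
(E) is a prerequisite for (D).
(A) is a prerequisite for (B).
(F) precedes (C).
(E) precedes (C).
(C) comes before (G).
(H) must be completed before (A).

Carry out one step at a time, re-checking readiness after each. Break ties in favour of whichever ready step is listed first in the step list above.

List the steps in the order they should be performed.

(H) has no prerequisites → (H) first.
Now (A) and (F) have their prerequisites met. (A) is listed earlier, so (A) next.
Next only (F) has its prerequisites met → (F).
Next only (E) has its prerequisites met → (E).
Ready: (C) and (D). (C) is listed earlier → (C).
(G) now also ready, so the ready set is {(D), (G)}; (D) is listed earlier → (D).
Now (B) and (G) have their prerequisites met. (B) is listed earlier, so (B) next.
(G) needed (C) and (E), now all done → (G).

(H) → (A) → (F) → (E) → (C) → (D) → (B) → (G)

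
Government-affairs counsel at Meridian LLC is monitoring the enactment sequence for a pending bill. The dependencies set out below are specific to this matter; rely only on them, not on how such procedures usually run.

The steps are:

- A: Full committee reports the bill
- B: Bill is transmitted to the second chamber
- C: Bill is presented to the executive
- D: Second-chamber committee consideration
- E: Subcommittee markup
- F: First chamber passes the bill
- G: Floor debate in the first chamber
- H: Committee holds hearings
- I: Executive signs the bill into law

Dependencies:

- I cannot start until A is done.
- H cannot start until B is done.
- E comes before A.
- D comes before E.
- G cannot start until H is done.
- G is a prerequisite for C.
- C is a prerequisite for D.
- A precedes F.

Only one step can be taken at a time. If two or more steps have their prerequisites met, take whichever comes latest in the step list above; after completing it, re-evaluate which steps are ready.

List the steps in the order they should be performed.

B H G C D E A I F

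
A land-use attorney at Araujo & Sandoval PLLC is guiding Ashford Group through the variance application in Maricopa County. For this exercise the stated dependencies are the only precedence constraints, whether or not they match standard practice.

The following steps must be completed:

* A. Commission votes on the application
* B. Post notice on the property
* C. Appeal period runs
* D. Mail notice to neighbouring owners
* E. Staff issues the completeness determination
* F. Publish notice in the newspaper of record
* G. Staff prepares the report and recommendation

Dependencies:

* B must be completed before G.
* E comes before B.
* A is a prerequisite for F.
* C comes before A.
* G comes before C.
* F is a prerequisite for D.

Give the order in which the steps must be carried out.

Only E has no prerequisites, so it is first.
Next only B has its prerequisites met → B.
That leaves G as the only ready step → G.
C needed G, now all done → C.
A is the only step now ready → A.
Next only F has its prerequisites met → F.
D needed F, now all done → D.

E, B, G, C, A, F, D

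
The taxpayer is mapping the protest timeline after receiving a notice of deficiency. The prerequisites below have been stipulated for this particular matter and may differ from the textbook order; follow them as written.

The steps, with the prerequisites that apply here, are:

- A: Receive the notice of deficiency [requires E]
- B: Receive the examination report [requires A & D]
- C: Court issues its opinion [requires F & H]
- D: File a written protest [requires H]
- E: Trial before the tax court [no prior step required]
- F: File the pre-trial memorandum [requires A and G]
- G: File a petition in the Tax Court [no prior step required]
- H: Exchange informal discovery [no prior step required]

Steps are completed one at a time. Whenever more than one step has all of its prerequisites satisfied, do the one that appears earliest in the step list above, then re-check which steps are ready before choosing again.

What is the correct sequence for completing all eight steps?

Nothing is required for E, G and H. E is listed earlier → E first.
Ready: A, G and H. A is listed earlier → A.
G and H are both available; G is listed earlier → G.
F now also ready, so the ready set is {F, H}; F is listed earlier → F.
That leaves H as the only ready step → H.
C and D are both available; C is listed earlier → C.
Next only D has its prerequisites met → D.
B needed A and D, now all done → B.

E A G F H C D B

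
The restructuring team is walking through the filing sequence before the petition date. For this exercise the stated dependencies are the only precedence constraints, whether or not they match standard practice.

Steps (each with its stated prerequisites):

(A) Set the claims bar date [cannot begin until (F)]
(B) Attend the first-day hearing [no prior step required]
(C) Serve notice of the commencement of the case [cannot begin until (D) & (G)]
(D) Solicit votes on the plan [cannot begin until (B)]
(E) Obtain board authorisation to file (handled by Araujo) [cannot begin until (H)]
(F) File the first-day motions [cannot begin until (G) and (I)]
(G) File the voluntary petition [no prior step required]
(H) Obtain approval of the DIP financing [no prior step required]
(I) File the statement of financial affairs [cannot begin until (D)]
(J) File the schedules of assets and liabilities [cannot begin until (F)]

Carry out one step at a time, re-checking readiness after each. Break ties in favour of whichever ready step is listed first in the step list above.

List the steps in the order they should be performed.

(B), (G) and (H) have no prerequisites; (B) is listed earlier, so (B) is first.
(D), (G) and (H) are all available; (D) is listed earlier → (D).
(I) now also ready, so the ready set is {(G), (H), (I)}; (G) is listed earlier → (G).
(C), (H) and (I) are all available; (C) is listed earlier → (C).
Ready: (H) and (I). (H) is listed earlier → (H).
Ready: (E) and (I). (E) is listed earlier → (E).
(I) needed (D), now all done → (I).
That leaves (F) as the only ready step → (F).
Ready: (A) and (J). (A) is listed earlier → (A).
(J) needed (F), now all done → (J).

(B) (D) (G) (C) (H) (E) (I) (F) (A) (J)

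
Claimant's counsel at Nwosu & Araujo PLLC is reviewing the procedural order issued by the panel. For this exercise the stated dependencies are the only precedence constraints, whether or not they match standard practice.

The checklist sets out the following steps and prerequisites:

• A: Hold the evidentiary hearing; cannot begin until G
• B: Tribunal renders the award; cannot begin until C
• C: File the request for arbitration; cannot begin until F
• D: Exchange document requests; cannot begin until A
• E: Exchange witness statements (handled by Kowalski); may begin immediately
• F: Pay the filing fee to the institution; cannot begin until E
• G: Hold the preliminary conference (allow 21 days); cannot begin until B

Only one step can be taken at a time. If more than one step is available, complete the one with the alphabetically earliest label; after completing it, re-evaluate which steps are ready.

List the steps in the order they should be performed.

E, F, C, B, G, A, D

Only E has no prerequisites, so it is first.
F is the only step now ready → F.
Next only C has its prerequisites met → C.
B is the only step now ready → B.
G needed B, now all done → G.
That leaves A as the only ready step → A.
D needed A, now all done → D.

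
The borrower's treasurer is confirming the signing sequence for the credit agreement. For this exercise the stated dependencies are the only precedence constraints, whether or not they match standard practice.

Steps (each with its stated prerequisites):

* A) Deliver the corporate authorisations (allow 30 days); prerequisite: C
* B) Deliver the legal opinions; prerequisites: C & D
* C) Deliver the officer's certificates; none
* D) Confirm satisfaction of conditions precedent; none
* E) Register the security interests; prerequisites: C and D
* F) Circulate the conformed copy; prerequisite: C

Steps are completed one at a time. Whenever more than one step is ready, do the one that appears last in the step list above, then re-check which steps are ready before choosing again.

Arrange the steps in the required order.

D → C → F → E → B → A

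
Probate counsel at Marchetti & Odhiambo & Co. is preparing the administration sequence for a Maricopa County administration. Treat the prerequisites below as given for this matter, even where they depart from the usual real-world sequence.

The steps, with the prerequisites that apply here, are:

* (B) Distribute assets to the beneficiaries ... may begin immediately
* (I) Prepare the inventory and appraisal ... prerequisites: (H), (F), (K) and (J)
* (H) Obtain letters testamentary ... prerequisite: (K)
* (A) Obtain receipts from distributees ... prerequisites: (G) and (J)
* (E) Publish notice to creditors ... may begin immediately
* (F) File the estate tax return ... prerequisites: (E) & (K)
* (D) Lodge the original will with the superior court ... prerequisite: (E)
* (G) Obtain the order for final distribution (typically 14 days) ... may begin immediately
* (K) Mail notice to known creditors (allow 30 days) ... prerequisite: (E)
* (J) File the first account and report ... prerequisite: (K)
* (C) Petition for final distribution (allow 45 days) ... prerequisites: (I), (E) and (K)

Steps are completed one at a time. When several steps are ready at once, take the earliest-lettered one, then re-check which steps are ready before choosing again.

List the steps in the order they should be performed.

(B), (E), (D), (G), (K), (F), (H), (J), (A), (I), (C)

Nothing is required for (B), (E) and (G). (B) has the earlier label → (B) first.
(E) and (G) are both available; (E) has the earlier label → (E).
Now (D), (G) and (K) have their prerequisites met. (D) has the earlier label, so (D) next.
(G) and (K) are both available; (G) has the earlier label → (G).
(K) is the only step now ready → (K).
Now (F), (H) and (J) have their prerequisites met. (F) has the earlier label, so (F) next.
(H) and (J) are both available; (H) has the earlier label → (H).
That leaves (J) as the only ready step → (J).
(A) and (I) are both available; (A) has the earlier label → (A).
(I) needed (F), (H), (J) and (K), now all done → (I).
That leaves (C) as the only ready step → (C).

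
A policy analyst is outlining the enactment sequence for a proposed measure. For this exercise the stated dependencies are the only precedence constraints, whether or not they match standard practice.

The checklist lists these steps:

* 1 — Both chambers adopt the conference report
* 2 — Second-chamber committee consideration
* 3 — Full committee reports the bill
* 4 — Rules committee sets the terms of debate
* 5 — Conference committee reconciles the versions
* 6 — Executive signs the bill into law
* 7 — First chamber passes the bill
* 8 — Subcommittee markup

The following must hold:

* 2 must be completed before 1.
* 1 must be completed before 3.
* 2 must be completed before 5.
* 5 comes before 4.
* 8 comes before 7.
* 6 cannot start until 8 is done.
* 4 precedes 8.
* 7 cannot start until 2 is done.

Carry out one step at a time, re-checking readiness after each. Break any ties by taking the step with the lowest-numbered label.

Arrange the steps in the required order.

2 is the only step with nothing outstanding, so it goes first.
1 and 5 are both available; 1 has the earlier label → 1.
3 now also ready, so the ready set is {3, 5}; 3 has the earlier label → 3.
5 needed 2, now all done → 5.
That leaves 4 as the only ready step → 4.
8 is the only step now ready → 8.
6 and 7 are both available; 6 has the earlier label → 6.
7 is the only step now ready → 7.

2, 1, 3, 5, 4, 8, 6, 7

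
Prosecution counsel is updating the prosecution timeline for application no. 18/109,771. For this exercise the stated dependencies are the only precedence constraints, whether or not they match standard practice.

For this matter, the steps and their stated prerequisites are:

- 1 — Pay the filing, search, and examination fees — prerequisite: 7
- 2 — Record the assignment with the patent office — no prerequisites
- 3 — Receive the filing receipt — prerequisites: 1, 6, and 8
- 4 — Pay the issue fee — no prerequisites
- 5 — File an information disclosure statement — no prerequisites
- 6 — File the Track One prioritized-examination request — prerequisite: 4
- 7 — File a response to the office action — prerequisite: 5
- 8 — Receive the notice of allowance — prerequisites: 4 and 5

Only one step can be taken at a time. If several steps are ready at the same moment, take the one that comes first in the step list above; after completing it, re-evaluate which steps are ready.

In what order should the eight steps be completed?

2 → 4 → 5 → 6 → 7 → 1 → 8 → 3

2, 4 and 5 have no prerequisites; 2 is listed earlier, so 2 is first.
Now 4 and 5 have their prerequisites met. 4 is listed earlier, so 4 next.
6 now also ready, so the ready set is {5, 6}; 5 is listed earlier → 5.
7 and 8 now also ready, so the ready set is {6, 7, 8}; 6 is listed earlier → 6.
7 and 8 are both available; 7 is listed earlier → 7.
1 now also ready, so the ready set is {1, 8}; 1 is listed earlier → 1.
Next only 8 has its prerequisites met → 8.
3 needed 1, 6 and 8, now all done → 3.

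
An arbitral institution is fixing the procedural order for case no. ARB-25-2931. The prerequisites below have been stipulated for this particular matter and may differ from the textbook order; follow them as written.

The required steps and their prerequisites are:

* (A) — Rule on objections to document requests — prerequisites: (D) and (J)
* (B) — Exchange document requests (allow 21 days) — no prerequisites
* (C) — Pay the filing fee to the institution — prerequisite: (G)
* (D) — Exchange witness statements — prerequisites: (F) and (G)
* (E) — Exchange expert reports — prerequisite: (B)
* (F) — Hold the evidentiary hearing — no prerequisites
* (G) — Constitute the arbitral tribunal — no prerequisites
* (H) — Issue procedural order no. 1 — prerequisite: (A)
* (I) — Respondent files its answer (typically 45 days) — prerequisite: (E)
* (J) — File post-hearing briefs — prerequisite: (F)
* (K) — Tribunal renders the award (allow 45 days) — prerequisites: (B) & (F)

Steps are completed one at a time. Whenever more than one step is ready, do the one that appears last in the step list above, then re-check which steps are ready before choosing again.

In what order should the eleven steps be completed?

(G), (F), (J), (D), (C), (B), (K), (E), (I), (A), (H)

(G), (F) and (B) have no prerequisites; (G) is listed later, so (G) is first.
Now (F), (C) and (B) have their prerequisites met. (F) is listed later, so (F) next.
Ready: (J), (D), (C) and (B). (J) is listed later → (J).
Ready: (D), (C) and (B). (D) is listed later → (D).
(A) now also ready, so the ready set is {(C), (B), (A)}; (C) is listed later → (C).
Ready: (B) and (A). (B) is listed later → (B).
(K) and (E) now also ready, so the ready set is {(K), (E), (A)}; (K) is listed later → (K).
Ready: (E) and (A). (E) is listed later → (E).
(I) and (A) are both available; (I) is listed later → (I).
(A) is the only step now ready → (A).
Next only (H) has its prerequisites met → (H).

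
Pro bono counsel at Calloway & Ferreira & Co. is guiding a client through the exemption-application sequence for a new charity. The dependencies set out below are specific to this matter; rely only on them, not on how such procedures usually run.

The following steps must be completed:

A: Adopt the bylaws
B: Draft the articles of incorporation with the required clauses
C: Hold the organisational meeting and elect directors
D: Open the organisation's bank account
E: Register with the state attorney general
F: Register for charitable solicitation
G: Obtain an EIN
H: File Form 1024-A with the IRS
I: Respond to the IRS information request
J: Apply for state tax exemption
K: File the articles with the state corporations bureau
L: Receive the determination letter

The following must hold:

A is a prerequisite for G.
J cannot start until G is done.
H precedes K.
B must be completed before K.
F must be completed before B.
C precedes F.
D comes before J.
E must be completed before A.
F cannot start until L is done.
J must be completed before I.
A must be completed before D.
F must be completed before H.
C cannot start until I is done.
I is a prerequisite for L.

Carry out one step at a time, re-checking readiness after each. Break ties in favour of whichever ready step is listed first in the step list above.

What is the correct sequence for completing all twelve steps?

E, A, D, G, J, I, C, L, F, B, H, K

E is the only step with nothing outstanding, so it goes first.
Next only A has its prerequisites met → A.
Now D and G have their prerequisites met. D is listed earlier, so D next.
G needed A, now all done → G.
J needed D and G, now all done → J.
I needed J, now all done → I.
Now C and L have their prerequisites met. C is listed earlier, so C next.
L needed I, now all done → L.
F needed C and L, now all done → F.
B and H are both available; B is listed earlier → B.
Next only H has its prerequisites met → H.
That leaves K as the only ready step → K.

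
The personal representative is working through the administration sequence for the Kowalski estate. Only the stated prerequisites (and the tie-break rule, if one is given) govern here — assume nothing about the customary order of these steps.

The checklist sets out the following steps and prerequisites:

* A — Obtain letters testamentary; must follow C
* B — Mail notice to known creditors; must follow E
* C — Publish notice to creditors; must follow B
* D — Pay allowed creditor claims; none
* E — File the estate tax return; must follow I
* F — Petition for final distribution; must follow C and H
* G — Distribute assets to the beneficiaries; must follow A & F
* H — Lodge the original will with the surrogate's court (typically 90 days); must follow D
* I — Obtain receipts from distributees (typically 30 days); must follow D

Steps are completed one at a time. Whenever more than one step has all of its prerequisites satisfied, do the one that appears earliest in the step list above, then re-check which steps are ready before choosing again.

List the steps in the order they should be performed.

D → H → I → E → B → C → A → F → G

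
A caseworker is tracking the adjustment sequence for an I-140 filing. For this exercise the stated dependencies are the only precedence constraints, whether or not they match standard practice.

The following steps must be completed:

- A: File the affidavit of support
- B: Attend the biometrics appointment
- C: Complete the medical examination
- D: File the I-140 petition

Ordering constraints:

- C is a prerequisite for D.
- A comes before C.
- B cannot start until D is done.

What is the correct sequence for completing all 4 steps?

A C D B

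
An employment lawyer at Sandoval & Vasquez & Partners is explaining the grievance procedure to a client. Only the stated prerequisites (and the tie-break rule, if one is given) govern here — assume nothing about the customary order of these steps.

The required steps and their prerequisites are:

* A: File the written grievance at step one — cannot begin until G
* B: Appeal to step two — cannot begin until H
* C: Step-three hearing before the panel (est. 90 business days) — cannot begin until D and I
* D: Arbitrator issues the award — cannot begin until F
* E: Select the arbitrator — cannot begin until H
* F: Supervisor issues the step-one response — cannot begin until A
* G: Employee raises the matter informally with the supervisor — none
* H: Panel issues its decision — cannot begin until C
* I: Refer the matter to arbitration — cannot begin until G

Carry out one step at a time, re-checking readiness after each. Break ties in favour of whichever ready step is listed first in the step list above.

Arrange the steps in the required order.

G, A, F, D, I, C, H, B, E

G has no prerequisites → G first.
Ready: A and I. A is listed earlier → A.
Ready: F and I. F is listed earlier → F.
D and I are both available; D is listed earlier → D.
I needed G, now all done → I.
Next only C has its prerequisites met → C.
H needed C, now all done → H.
Ready: B and E. B is listed earlier → B.
Next only E has its prerequisites met → E.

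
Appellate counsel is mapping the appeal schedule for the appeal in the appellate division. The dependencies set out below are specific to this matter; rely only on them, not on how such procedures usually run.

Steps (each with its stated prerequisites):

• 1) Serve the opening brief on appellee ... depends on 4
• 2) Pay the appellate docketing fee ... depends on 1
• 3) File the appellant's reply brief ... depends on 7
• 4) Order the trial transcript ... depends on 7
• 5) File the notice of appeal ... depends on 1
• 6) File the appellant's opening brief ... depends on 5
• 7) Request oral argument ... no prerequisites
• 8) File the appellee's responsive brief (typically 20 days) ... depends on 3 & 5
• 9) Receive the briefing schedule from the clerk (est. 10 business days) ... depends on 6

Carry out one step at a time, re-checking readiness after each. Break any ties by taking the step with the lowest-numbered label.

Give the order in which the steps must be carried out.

7 is the only step with nothing outstanding, so it goes first.
Ready: 3 and 4. 3 has the earlier label → 3.
4 is the only step now ready → 4.
Next only 1 has its prerequisites met → 1.
Now 2 and 5 have their prerequisites met. 2 has the earlier label, so 2 next.
That leaves 5 as the only ready step → 5.
Now 6 and 8 have their prerequisites met. 6 has the earlier label, so 6 next.
Ready: 8 and 9. 8 has the earlier label → 8.
9 is the only step now ready → 9.

7 3 4 1 2 5 6 8 9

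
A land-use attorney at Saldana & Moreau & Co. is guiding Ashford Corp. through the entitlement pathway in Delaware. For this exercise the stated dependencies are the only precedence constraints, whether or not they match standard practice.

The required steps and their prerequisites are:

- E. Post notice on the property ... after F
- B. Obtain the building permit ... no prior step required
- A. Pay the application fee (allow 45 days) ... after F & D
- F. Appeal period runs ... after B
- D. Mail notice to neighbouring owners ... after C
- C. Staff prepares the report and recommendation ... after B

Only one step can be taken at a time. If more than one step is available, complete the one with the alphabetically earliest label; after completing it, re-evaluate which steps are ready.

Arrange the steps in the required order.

B is the only step with nothing outstanding, so it goes first.
C and F are both available; C has the earlier label → C.
D and F are both available; D has the earlier label → D.
Next only F has its prerequisites met → F.
Ready: A and E. A has the earlier label → A.
Next only E has its prerequisites met → E.

B, C, D, F, A, E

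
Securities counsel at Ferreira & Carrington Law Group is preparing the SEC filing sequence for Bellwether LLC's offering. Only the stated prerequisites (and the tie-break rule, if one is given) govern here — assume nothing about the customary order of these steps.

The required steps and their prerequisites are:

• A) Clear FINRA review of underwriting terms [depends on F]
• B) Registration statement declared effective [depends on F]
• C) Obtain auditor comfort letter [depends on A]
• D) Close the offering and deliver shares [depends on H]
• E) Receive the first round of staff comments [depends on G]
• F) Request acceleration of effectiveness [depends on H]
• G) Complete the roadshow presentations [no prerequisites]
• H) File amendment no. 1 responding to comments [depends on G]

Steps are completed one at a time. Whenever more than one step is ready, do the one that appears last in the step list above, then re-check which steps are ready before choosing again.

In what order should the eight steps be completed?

G H F E D B A C

Only G has no prerequisites, so it is first.
H and E are both available; H is listed later → H.
F, E and D are all available; F is listed later → F.
Ready: E, D, B and A. E is listed later → E.
D, B and A are all available; D is listed later → D.
B and A are both available; B is listed later → B.
A needed F, now all done → A.
C is the only step now ready → C.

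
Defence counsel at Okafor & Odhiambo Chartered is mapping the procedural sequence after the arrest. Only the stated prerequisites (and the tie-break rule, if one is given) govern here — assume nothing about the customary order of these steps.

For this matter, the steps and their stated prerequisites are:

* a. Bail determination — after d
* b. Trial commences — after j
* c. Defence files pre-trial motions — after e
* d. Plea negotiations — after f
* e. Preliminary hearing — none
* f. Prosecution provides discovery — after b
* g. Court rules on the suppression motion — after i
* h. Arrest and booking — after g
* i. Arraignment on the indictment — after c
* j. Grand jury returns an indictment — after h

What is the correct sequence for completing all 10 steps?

e is the only step with nothing outstanding, so it goes first.
c is the only step now ready → c.
That leaves i as the only ready step → i.
g is the only step now ready → g.
h is the only step now ready → h.
j needed h, now all done → j.
b needed j, now all done → b.
Next only f has its prerequisites met → f.
d needed f, now all done → d.
a is the only step now ready → a.

e, c, i, g, h, j, b, f, d, a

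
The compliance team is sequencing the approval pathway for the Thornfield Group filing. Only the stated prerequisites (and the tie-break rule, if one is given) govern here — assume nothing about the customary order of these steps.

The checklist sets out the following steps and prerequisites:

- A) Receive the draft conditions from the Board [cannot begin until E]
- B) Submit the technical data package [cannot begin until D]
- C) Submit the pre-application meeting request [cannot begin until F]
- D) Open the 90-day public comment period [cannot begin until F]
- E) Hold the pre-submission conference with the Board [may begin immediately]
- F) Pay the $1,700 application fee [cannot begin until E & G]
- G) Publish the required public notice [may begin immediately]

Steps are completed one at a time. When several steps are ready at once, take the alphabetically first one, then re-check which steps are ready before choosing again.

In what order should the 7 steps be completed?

E and G have no prerequisites; E has the earlier label, so E is first.
A now also ready, so the ready set is {A, G}; A has the earlier label → A.
G is the only step now ready → G.
F is the only step now ready → F.
Now C and D have their prerequisites met. C has the earlier label, so C next.
D is the only step now ready → D.
That leaves B as the only ready step → B.

E, A, G, F, C, D, B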